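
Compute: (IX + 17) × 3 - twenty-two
Convert IX (Roman numeral) → 9 (decimal)
Convert twenty-two (English words) → 22 (decimal)
Expression in decimal: (9 + 17) × 3 - 22
Parentheses first: 9 + 17 = 26
Multiply: 26 × 3 = 78
Subtract: 78 - 22 = 56
56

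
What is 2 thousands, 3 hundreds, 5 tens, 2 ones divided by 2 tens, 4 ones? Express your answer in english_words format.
Convert 2 thousands, 3 hundreds, 5 tens, 2 ones (place-value notation) → 2×1000 + 3×100 + 5×10 + 2 = 2352 (decimal)
Convert 2 tens, 4 ones (place-value notation) → 2×10 + 4 = 24 (decimal)
Compute 2352 ÷ 24 = 98
Convert 98 (decimal) → ninety-eight (English words)
ninety-eight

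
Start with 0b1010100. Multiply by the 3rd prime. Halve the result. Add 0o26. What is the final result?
Convert 0b1010100 (binary) → 64 + 16 + 4 = 84 (decimal)
Start: 84
Convert the 3rd prime (prime index) → 5 (decimal)
84 × 5 = 420
420 ÷ 2 = 210
Convert 0o26 (octal) → 2×8 + 6 = 22 (decimal)
210 + 22 = 232
232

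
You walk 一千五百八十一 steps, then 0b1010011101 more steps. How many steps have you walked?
Convert 一千五百八十一 (Chinese numeral) → 1×1000 + 5×100 + 8×10 + 1 = 1581 (decimal)
Convert 0b1010011101 (binary) → 512 + 128 + 16 + 8 + 4 + 1 = 669 (decimal)
Compute 1581 + 669 = 2250
2250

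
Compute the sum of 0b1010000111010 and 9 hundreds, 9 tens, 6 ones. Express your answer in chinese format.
Convert 0b1010000111010 (binary) → 4096 + 1024 + 32 + 16 + 8 + 2 = 5178 (decimal)
Convert 9 hundreds, 9 tens, 6 ones (place-value notation) → 9×100 + 9×10 + 6 = 996 (decimal)
Compute 5178 + 996 = 6174
Convert 6174 (decimal) → 6174 = 6×1000 + 1×100 + 7×10 + 4 → 六千一百七十四 (Chinese numeral)
六千一百七十四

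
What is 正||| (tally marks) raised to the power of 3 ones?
Convert 正||| (tally marks) → 5 + 3 = 8 (decimal)
Convert 3 ones (place-value notation) → 3 (decimal)
Compute 8 ^ 3 = 512
512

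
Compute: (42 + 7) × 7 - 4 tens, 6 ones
Convert 4 tens, 6 ones (place-value notation) → 4×10 + 6 = 46 (decimal)
Expression in decimal: (42 + 7) × 7 - 46
Parentheses first: 42 + 7 = 49
Multiply: 49 × 7 = 343
Subtract: 343 - 46 = 297
297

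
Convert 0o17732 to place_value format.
Convert 0o17732 (octal) → 1×4096 + 7×512 + 7×64 + 3×8 + 2 = 8154 (decimal)
Convert 8154 (decimal) → 8154 = 8×1000 + 1×100 + 5×10 + 4 → 8 thousands, 1 hundred, 5 tens, 4 ones (place-value notation)
8 thousands, 1 hundred, 5 tens, 4 ones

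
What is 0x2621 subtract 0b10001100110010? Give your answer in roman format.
Convert 0x2621 (hexadecimal) → 2×4096 + 6×256 + 2×16 + 1 = 9761 (decimal)
Convert 0b10001100110010 (binary) → 8192 + 512 + 256 + 32 + 16 + 2 = 9010 (decimal)
Compute 9761 - 9010 = 751
Convert 751 (decimal) → 751 = 500 + 100 + 100 + 50 + 1 → DCCLI (Roman numeral)
DCCLI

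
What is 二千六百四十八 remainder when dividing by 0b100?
Convert 二千六百四十八 (Chinese numeral) → 2×1000 + 6×100 + 4×10 + 8 = 2648 (decimal)
Convert 0b100 (binary) → 4 (decimal)
Compute 2648 mod 4 = 0
0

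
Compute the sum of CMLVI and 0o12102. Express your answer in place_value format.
Convert CMLVI (Roman numeral) → 900 + 50 + 5 + 1 = 956 (decimal)
Convert 0o12102 (octal) → 1×4096 + 2×512 + 1×64 + 2 = 5186 (decimal)
Compute 956 + 5186 = 6142
Convert 6142 (decimal) → 6142 = 6×1000 + 1×100 + 4×10 + 2 → 6 thousands, 1 hundred, 4 tens, 2 ones (place-value notation)
6 thousands, 1 hundred, 4 tens, 2 ones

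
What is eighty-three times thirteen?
Convert eighty-three (English words) → 83 (decimal)
Convert thirteen (English words) → 13 (decimal)
Compute 83 × 13 = 1079
1079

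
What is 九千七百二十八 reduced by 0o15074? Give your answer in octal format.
Convert 九千七百二十八 (Chinese numeral) → 9×1000 + 7×100 + 2×10 + 8 = 9728 (decimal)
Convert 0o15074 (octal) → 1×4096 + 5×512 + 7×8 + 4 = 6716 (decimal)
Compute 9728 - 6716 = 3012
Convert 3012 (decimal) → 3012 = 5×512 + 7×64 + 4 → 0o5704 (octal)
0o5704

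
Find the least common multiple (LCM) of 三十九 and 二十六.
Convert 三十九 (Chinese numeral) → 3×10 + 9 = 39 (decimal)
Convert 二十六 (Chinese numeral) → 2×10 + 6 = 26 (decimal)
Compute lcm(39, 26) = 78
78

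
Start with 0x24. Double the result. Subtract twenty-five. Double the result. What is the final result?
Convert 0x24 (hexadecimal) → 2×16 + 4 = 36 (decimal)
Start: 36
36 × 2 = 72
Convert twenty-five (English words) → 25 (decimal)
72 - 25 = 47
47 × 2 = 94
94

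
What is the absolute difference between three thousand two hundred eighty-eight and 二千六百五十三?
Convert three thousand two hundred eighty-eight (English words) → 3×1000 + 2×100 + 88 = 3288 (decimal)
Convert 二千六百五十三 (Chinese numeral) → 2×1000 + 6×100 + 5×10 + 3 = 2653 (decimal)
Compute |3288 - 2653| = 635
635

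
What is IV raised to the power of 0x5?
Convert IV (Roman numeral) → 4 (decimal)
Convert 0x5 (hexadecimal) → 5 (decimal)
Compute 4 ^ 5 = 1024
1024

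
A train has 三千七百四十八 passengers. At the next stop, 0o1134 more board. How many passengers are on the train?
Convert 三千七百四十八 (Chinese numeral) → 3×1000 + 7×100 + 4×10 + 8 = 3748 (decimal)
Convert 0o1134 (octal) → 1×512 + 1×64 + 3×8 + 4 = 604 (decimal)
Compute 3748 + 604 = 4352
4352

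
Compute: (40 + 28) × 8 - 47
Parentheses first: 40 + 28 = 68
Multiply: 68 × 8 = 544
Subtract: 544 - 47 = 497
497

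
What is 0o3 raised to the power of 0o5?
Convert 0o3 (octal) → 3 (decimal)
Convert 0o5 (octal) → 5 (decimal)
Compute 3 ^ 5 = 243
243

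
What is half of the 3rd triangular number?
The 3rd triangular number = 3×4/2 = 6
Compute 6 ÷ 2 = 3
3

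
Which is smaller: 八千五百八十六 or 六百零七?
Convert 八千五百八十六 (Chinese numeral) → 8×1000 + 5×100 + 8×10 + 6 = 8586 (decimal)
Convert 六百零七 (Chinese numeral) → 6×100 + 7 = 607 (decimal)
Compare 8586 vs 607: smaller = 607
607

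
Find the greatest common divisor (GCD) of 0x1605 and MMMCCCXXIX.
Convert 0x1605 (hexadecimal) → 1×4096 + 6×256 + 5 = 5637 (decimal)
Convert MMMCCCXXIX (Roman numeral) → 1000 + 1000 + 1000 + 100 + 100 + 100 + 10 + 10 + 9 = 3329 (decimal)
Compute gcd(5637, 3329) = 1
1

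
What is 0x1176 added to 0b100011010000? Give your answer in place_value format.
Convert 0x1176 (hexadecimal) → 1×4096 + 1×256 + 7×16 + 6 = 4470 (decimal)
Convert 0b100011010000 (binary) → 2048 + 128 + 64 + 16 = 2256 (decimal)
Compute 4470 + 2256 = 6726
Convert 6726 (decimal) → 6726 = 6×1000 + 7×100 + 2×10 + 6 → 6 thousands, 7 hundreds, 2 tens, 6 ones (place-value notation)
6 thousands, 7 hundreds, 2 tens, 6 ones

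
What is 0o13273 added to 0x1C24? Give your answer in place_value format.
Convert 0o13273 (octal) → 1×4096 + 3×512 + 2×64 + 7×8 + 3 = 5819 (decimal)
Convert 0x1C24 (hexadecimal) → 1×4096 + 12×256 + 2×16 + 4 = 7204 (decimal)
Compute 5819 + 7204 = 13023
Convert 13023 (decimal) → 13023 = 13×1000 + 2×10 + 3 → 13 thousands, 2 tens, 3 ones (place-value notation)
13 thousands, 2 tens, 3 ones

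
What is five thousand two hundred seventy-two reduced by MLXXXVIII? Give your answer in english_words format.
Convert five thousand two hundred seventy-two (English words) → 5×1000 + 2×100 + 72 = 5272 (decimal)
Convert MLXXXVIII (Roman numeral) → 1000 + 50 + 10 + 10 + 10 + 5 + 1 + 1 + 1 = 1088 (decimal)
Compute 5272 - 1088 = 4184
Convert 4184 (decimal) → 4184 = 4×1000 + 1×100 + 84 → four thousand one hundred eighty-four (English words)
four thousand one hundred eighty-four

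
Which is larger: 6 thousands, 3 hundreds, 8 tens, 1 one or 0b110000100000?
Convert 6 thousands, 3 hundreds, 8 tens, 1 one (place-value notation) → 6×1000 + 3×100 + 8×10 + 1 = 6381 (decimal)
Convert 0b110000100000 (binary) → 2048 + 1024 + 32 = 3104 (decimal)
Compare 6381 vs 3104: larger = 6381
6381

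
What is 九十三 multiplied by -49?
Convert 九十三 (Chinese numeral) → 9×10 + 3 = 93 (decimal)
Compute 93 × -49 = -4557
-4557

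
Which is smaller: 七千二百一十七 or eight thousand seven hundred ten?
Convert 七千二百一十七 (Chinese numeral) → 7×1000 + 2×100 + 1×10 + 7 = 7217 (decimal)
Convert eight thousand seven hundred ten (English words) → 8×1000 + 7×100 + 10 = 8710 (decimal)
Compare 7217 vs 8710: smaller = 7217
7217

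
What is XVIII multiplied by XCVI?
Convert XVIII (Roman numeral) → 10 + 5 + 1 + 1 + 1 = 18 (decimal)
Convert XCVI (Roman numeral) → 90 + 5 + 1 = 96 (decimal)
Compute 18 × 96 = 1728
1728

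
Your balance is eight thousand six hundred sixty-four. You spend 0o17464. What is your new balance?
Convert eight thousand six hundred sixty-four (English words) → 8×1000 + 6×100 + 64 = 8664 (decimal)
Convert 0o17464 (octal) → 1×4096 + 7×512 + 4×64 + 6×8 + 4 = 7988 (decimal)
Compute 8664 - 7988 = 676
676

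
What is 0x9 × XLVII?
Convert 0x9 (hexadecimal) → 9 (decimal)
Convert XLVII (Roman numeral) → 40 + 5 + 1 + 1 = 47 (decimal)
Compute 9 × 47 = 423
423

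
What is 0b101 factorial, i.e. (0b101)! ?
Convert 0b101 (binary) → 4 + 1 = 5 (decimal)
Compute 5! = 120
120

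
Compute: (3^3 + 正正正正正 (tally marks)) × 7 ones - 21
Convert 3^3 (power) → 27 (decimal)
Convert 正正正正正 (tally marks) → 5 + 5 + 5 + 5 + 5 = 25 (decimal)
Convert 7 ones (place-value notation) → 7 (decimal)
Expression in decimal: (27 + 25) × 7 - 21
Parentheses first: 27 + 25 = 52
Multiply: 52 × 7 = 364
Subtract: 364 - 21 = 343
343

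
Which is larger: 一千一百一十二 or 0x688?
Convert 一千一百一十二 (Chinese numeral) → 1×1000 + 1×100 + 1×10 + 2 = 1112 (decimal)
Convert 0x688 (hexadecimal) → 6×256 + 8×16 + 8 = 1672 (decimal)
Compare 1112 vs 1672: larger = 1672
1672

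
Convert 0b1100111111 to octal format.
Convert 0b1100111111 (binary) → 512 + 256 + 32 + 16 + 8 + 4 + 2 + 1 = 831 (decimal)
Convert 831 (decimal) → 831 = 1×512 + 4×64 + 7×8 + 7 → 0o1477 (octal)
0o1477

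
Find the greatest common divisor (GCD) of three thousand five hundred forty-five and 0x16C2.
Convert three thousand five hundred forty-five (English words) → 3×1000 + 5×100 + 45 = 3545 (decimal)
Convert 0x16C2 (hexadecimal) → 1×4096 + 6×256 + 12×16 + 2 = 5826 (decimal)
Compute gcd(3545, 5826) = 1
1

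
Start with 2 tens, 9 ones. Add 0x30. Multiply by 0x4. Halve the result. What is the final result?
Convert 2 tens, 9 ones (place-value notation) → 2×10 + 9 = 29 (decimal)
Start: 29
Convert 0x30 (hexadecimal) → 3×16 = 48 (decimal)
29 + 48 = 77
Convert 0x4 (hexadecimal) → 4 (decimal)
77 × 4 = 308
308 ÷ 2 = 154
154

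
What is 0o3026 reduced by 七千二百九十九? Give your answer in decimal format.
Convert 0o3026 (octal) → 3×512 + 2×8 + 6 = 1558 (decimal)
Convert 七千二百九十九 (Chinese numeral) → 7×1000 + 2×100 + 9×10 + 9 = 7299 (decimal)
Compute 1558 - 7299 = -5741
-5741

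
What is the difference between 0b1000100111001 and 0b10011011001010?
Convert 0b1000100111001 (binary) → 4096 + 256 + 32 + 16 + 8 + 1 = 4409 (decimal)
Convert 0b10011011001010 (binary) → 8192 + 1024 + 512 + 128 + 64 + 8 + 2 = 9930 (decimal)
Difference: |4409 - 9930| = 5521
5521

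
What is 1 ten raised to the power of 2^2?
Convert 1 ten (place-value notation) → 1×10 = 10 (decimal)
Convert 2^2 (power) → 4 (decimal)
Compute 10 ^ 4 = 10000
10000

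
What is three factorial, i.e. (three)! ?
Convert three (English words) → 3 (decimal)
Compute 3! = 6
6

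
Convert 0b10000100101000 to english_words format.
Convert 0b10000100101000 (binary) → 8192 + 256 + 32 + 8 = 8488 (decimal)
Convert 8488 (decimal) → 8488 = 8×1000 + 4×100 + 88 → eight thousand four hundred eighty-eight (English words)
eight thousand four hundred eighty-eight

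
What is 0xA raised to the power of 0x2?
Convert 0xA (hexadecimal) → 10 (decimal)
Convert 0x2 (hexadecimal) → 2 (decimal)
Compute 10 ^ 2 = 100
100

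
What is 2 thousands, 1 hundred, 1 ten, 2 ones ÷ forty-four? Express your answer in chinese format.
Convert 2 thousands, 1 hundred, 1 ten, 2 ones (place-value notation) → 2×1000 + 1×100 + 1×10 + 2 = 2112 (decimal)
Convert forty-four (English words) → 44 (decimal)
Compute 2112 ÷ 44 = 48
Convert 48 (decimal) → 48 = 4×10 + 8 → 四十八 (Chinese numeral)
四十八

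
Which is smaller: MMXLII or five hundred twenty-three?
Convert MMXLII (Roman numeral) → 1000 + 1000 + 40 + 1 + 1 = 2042 (decimal)
Convert five hundred twenty-three (English words) → 5×100 + 23 = 523 (decimal)
Compare 2042 vs 523: smaller = 523
523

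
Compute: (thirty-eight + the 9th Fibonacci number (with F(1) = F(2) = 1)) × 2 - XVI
Convert thirty-eight (English words) → 38 (decimal)
Convert the 9th Fibonacci number (with F(1) = F(2) = 1) (Fibonacci index) → 1, 1, 2, 3, 5, 8, 13, 21, 34 → 34 (decimal)
Convert XVI (Roman numeral) → 10 + 5 + 1 = 16 (decimal)
Expression in decimal: (38 + 34) × 2 - 16
Parentheses first: 38 + 34 = 72
Multiply: 72 × 2 = 144
Subtract: 144 - 16 = 128
128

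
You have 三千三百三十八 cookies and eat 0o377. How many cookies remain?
Convert 三千三百三十八 (Chinese numeral) → 3×1000 + 3×100 + 3×10 + 8 = 3338 (decimal)
Convert 0o377 (octal) → 3×64 + 7×8 + 7 = 255 (decimal)
Compute 3338 - 255 = 3083
3083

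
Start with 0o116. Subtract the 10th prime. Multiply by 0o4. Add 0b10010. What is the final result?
Convert 0o116 (octal) → 1×64 + 1×8 + 6 = 78 (decimal)
Start: 78
Convert the 10th prime (prime index) → 29 (decimal)
78 - 29 = 49
Convert 0o4 (octal) → 4 (decimal)
49 × 4 = 196
Convert 0b10010 (binary) → 16 + 2 = 18 (decimal)
196 + 18 = 214
214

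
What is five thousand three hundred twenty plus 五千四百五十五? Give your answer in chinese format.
Convert five thousand three hundred twenty (English words) → 5×1000 + 3×100 + 20 = 5320 (decimal)
Convert 五千四百五十五 (Chinese numeral) → 5×1000 + 4×100 + 5×10 + 5 = 5455 (decimal)
Compute 5320 + 5455 = 10775
Convert 10775 (decimal) → 10775 = 1×10000 + 7×100 + 7×10 + 5 → 一万零七百七十五 (Chinese numeral)
一万零七百七十五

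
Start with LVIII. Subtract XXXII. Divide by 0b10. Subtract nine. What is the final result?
Convert LVIII (Roman numeral) → 50 + 5 + 1 + 1 + 1 = 58 (decimal)
Start: 58
Convert XXXII (Roman numeral) → 10 + 10 + 10 + 1 + 1 = 32 (decimal)
58 - 32 = 26
Convert 0b10 (binary) → 2 (decimal)
26 ÷ 2 = 13
Convert nine (English words) → 9 (decimal)
13 - 9 = 4
4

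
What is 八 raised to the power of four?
Convert 八 (Chinese numeral) → 8 (decimal)
Convert four (English words) → 4 (decimal)
Compute 8 ^ 4 = 4096
4096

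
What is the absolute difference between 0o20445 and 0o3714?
Convert 0o20445 (octal) → 2×4096 + 4×64 + 4×8 + 5 = 8485 (decimal)
Convert 0o3714 (octal) → 3×512 + 7×64 + 1×8 + 4 = 1996 (decimal)
Compute |8485 - 1996| = 6489
6489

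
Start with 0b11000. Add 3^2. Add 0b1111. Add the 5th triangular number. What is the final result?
Convert 0b11000 (binary) → 16 + 8 = 24 (decimal)
Start: 24
Convert 3^2 (power) → 9 (decimal)
24 + 9 = 33
Convert 0b1111 (binary) → 8 + 4 + 2 + 1 = 15 (decimal)
33 + 15 = 48
Convert the 5th triangular number (triangular index) → 5×6/2 = 15 (decimal)
48 + 15 = 63
63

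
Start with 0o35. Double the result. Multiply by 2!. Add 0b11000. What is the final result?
Convert 0o35 (octal) → 3×8 + 5 = 29 (decimal)
Start: 29
29 × 2 = 58
Convert 2! (factorial) → 2 (decimal)
58 × 2 = 116
Convert 0b11000 (binary) → 16 + 8 = 24 (decimal)
116 + 24 = 140
140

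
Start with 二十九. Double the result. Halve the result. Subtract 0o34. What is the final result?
Convert 二十九 (Chinese numeral) → 2×10 + 9 = 29 (decimal)
Start: 29
29 × 2 = 58
58 ÷ 2 = 29
Convert 0o34 (octal) → 3×8 + 4 = 28 (decimal)
29 - 28 = 1
1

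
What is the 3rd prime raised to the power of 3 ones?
Convert the 3rd prime (prime index) → 5 (decimal)
Convert 3 ones (place-value notation) → 3 (decimal)
Compute 5 ^ 3 = 125
125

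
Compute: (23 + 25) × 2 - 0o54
Convert 0o54 (octal) → 5×8 + 4 = 44 (decimal)
Expression in decimal: (23 + 25) × 2 - 44
Parentheses first: 23 + 25 = 48
Multiply: 48 × 2 = 96
Subtract: 96 - 44 = 52
52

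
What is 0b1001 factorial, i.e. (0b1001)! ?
Convert 0b1001 (binary) → 8 + 1 = 9 (decimal)
Compute 9! = 362880
362880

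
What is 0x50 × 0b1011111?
Convert 0x50 (hexadecimal) → 5×16 = 80 (decimal)
Convert 0b1011111 (binary) → 64 + 16 + 8 + 4 + 2 + 1 = 95 (decimal)
Compute 80 × 95 = 7600
7600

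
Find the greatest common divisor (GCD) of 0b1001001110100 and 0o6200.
Convert 0b1001001110100 (binary) → 4096 + 512 + 64 + 32 + 16 + 4 = 4724 (decimal)
Convert 0o6200 (octal) → 6×512 + 2×64 = 3200 (decimal)
Compute gcd(4724, 3200) = 4
4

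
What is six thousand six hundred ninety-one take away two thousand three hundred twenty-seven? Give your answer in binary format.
Convert six thousand six hundred ninety-one (English words) → 6×1000 + 6×100 + 91 = 6691 (decimal)
Convert two thousand three hundred twenty-seven (English words) → 2×1000 + 3×100 + 27 = 2327 (decimal)
Compute 6691 - 2327 = 4364
Convert 4364 (decimal) → 4364 = 4096 + 256 + 8 + 4 → 0b1000100001100 (binary)
0b1000100001100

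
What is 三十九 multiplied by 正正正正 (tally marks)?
Convert 三十九 (Chinese numeral) → 3×10 + 9 = 39 (decimal)
Convert 正正正正 (tally marks) → 5 + 5 + 5 + 5 = 20 (decimal)
Compute 39 × 20 = 780
780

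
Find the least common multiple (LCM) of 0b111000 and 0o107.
Convert 0b111000 (binary) → 32 + 16 + 8 = 56 (decimal)
Convert 0o107 (octal) → 1×64 + 7 = 71 (decimal)
Compute lcm(56, 71) = 3976
3976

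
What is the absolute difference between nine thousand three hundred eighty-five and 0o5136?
Convert nine thousand three hundred eighty-five (English words) → 9×1000 + 3×100 + 85 = 9385 (decimal)
Convert 0o5136 (octal) → 5×512 + 1×64 + 3×8 + 6 = 2654 (decimal)
Compute |9385 - 2654| = 6731
6731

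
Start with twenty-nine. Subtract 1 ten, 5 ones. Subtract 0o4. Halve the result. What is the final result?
Convert twenty-nine (English words) → 29 (decimal)
Start: 29
Convert 1 ten, 5 ones (place-value notation) → 1×10 + 5 = 15 (decimal)
29 - 15 = 14
Convert 0o4 (octal) → 4 (decimal)
14 - 4 = 10
10 ÷ 2 = 5
5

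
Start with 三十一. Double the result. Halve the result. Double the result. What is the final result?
Convert 三十一 (Chinese numeral) → 3×10 + 1 = 31 (decimal)
Start: 31
31 × 2 = 62
62 ÷ 2 = 31
31 × 2 = 62
62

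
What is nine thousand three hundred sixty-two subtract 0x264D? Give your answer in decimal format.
Convert nine thousand three hundred sixty-two (English words) → 9×1000 + 3×100 + 62 = 9362 (decimal)
Convert 0x264D (hexadecimal) → 2×4096 + 6×256 + 4×16 + 13 = 9805 (decimal)
Compute 9362 - 9805 = -443
-443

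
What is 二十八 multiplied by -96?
Convert 二十八 (Chinese numeral) → 2×10 + 8 = 28 (decimal)
Compute 28 × -96 = -2688
-2688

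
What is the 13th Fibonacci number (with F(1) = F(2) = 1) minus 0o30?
The 13th Fibonacci number (with F(1) = F(2) = 1): 1, 1, 2, 3, 5, 8, 13, 21, 34, 55, 89, 144, 233 → 233
Convert 0o30 (octal) → 3×8 = 24 (decimal)
Compute 233 - 24 = 209
209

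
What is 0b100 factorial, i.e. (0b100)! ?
Convert 0b100 (binary) → 4 (decimal)
Compute 4! = 24
24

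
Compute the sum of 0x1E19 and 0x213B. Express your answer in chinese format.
Convert 0x1E19 (hexadecimal) → 1×4096 + 14×256 + 1×16 + 9 = 7705 (decimal)
Convert 0x213B (hexadecimal) → 2×4096 + 1×256 + 3×16 + 11 = 8507 (decimal)
Compute 7705 + 8507 = 16212
Convert 16212 (decimal) → 16212 = 1×10000 + 6×1000 + 2×100 + 1×10 + 2 → 一万六千二百一十二 (Chinese numeral)
一万六千二百一十二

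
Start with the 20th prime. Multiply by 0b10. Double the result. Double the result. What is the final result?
Convert the 20th prime (prime index) → 71 (decimal)
Start: 71
Convert 0b10 (binary) → 2 (decimal)
71 × 2 = 142
142 × 2 = 284
284 × 2 = 568
568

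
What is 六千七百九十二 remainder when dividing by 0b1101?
Convert 六千七百九十二 (Chinese numeral) → 6×1000 + 7×100 + 9×10 + 2 = 6792 (decimal)
Convert 0b1101 (binary) → 8 + 4 + 1 = 13 (decimal)
Compute 6792 mod 13 = 6
6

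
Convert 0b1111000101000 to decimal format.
Convert 0b1111000101000 (binary) → 4096 + 2048 + 1024 + 512 + 32 + 8 = 7720 (decimal)
7720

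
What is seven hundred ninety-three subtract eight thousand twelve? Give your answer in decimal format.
Convert seven hundred ninety-three (English words) → 7×100 + 93 = 793 (decimal)
Convert eight thousand twelve (English words) → 8×1000 + 12 = 8012 (decimal)
Compute 793 - 8012 = -7219
-7219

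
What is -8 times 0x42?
Convert 0x42 (hexadecimal) → 4×16 + 2 = 66 (decimal)
Compute -8 × 66 = -528
-528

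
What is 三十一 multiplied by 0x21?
Convert 三十一 (Chinese numeral) → 3×10 + 1 = 31 (decimal)
Convert 0x21 (hexadecimal) → 2×16 + 1 = 33 (decimal)
Compute 31 × 33 = 1023
1023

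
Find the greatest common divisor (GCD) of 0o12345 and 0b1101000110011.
Convert 0o12345 (octal) → 1×4096 + 2×512 + 3×64 + 4×8 + 5 = 5349 (decimal)
Convert 0b1101000110011 (binary) → 4096 + 2048 + 512 + 32 + 16 + 2 + 1 = 6707 (decimal)
Compute gcd(5349, 6707) = 1
1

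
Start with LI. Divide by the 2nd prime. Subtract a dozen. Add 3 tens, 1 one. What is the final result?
Convert LI (Roman numeral) → 50 + 1 = 51 (decimal)
Start: 51
Convert the 2nd prime (prime index) → 3 (decimal)
51 ÷ 3 = 17
Convert a dozen (colloquial) → 12 (decimal)
17 - 12 = 5
Convert 3 tens, 1 one (place-value notation) → 3×10 + 1 = 31 (decimal)
5 + 31 = 36
36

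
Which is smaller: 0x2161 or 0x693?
Convert 0x2161 (hexadecimal) → 2×4096 + 1×256 + 6×16 + 1 = 8545 (decimal)
Convert 0x693 (hexadecimal) → 6×256 + 9×16 + 3 = 1683 (decimal)
Compare 8545 vs 1683: smaller = 1683
1683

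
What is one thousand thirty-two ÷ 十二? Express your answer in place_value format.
Convert one thousand thirty-two (English words) → 1×1000 + 32 = 1032 (decimal)
Convert 十二 (Chinese numeral) → 1×10 + 2 = 12 (decimal)
Compute 1032 ÷ 12 = 86
Convert 86 (decimal) → 86 = 8×10 + 6 → 8 tens, 6 ones (place-value notation)
8 tens, 6 ones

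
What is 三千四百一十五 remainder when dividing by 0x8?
Convert 三千四百一十五 (Chinese numeral) → 3×1000 + 4×100 + 1×10 + 5 = 3415 (decimal)
Convert 0x8 (hexadecimal) → 8 (decimal)
Compute 3415 mod 8 = 7
7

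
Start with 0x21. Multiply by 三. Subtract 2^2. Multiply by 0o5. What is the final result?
Convert 0x21 (hexadecimal) → 2×16 + 1 = 33 (decimal)
Start: 33
Convert 三 (Chinese numeral) → 3 (decimal)
33 × 3 = 99
Convert 2^2 (power) → 4 (decimal)
99 - 4 = 95
Convert 0o5 (octal) → 5 (decimal)
95 × 5 = 475
475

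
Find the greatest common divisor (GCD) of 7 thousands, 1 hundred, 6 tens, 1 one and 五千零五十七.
Convert 7 thousands, 1 hundred, 6 tens, 1 one (place-value notation) → 7×1000 + 1×100 + 6×10 + 1 = 7161 (decimal)
Convert 五千零五十七 (Chinese numeral) → 5×1000 + 5×10 + 7 = 5057 (decimal)
Compute gcd(7161, 5057) = 1
1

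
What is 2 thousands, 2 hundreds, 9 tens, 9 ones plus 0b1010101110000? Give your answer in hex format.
Convert 2 thousands, 2 hundreds, 9 tens, 9 ones (place-value notation) → 2×1000 + 2×100 + 9×10 + 9 = 2299 (decimal)
Convert 0b1010101110000 (binary) → 4096 + 1024 + 256 + 64 + 32 + 16 = 5488 (decimal)
Compute 2299 + 5488 = 7787
Convert 7787 (decimal) → 7787 = 1×4096 + 14×256 + 6×16 + 11 → 0x1E6B (hexadecimal)
0x1E6B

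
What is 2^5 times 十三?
Convert 2^5 (power) → 32 (decimal)
Convert 十三 (Chinese numeral) → 1×10 + 3 = 13 (decimal)
Compute 32 × 13 = 416
416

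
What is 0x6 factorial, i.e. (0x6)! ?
Convert 0x6 (hexadecimal) → 6 (decimal)
Compute 6! = 720
720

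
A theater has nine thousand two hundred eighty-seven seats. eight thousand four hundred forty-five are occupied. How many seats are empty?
Convert nine thousand two hundred eighty-seven (English words) → 9×1000 + 2×100 + 87 = 9287 (decimal)
Convert eight thousand four hundred forty-five (English words) → 8×1000 + 4×100 + 45 = 8445 (decimal)
Compute 9287 - 8445 = 842
842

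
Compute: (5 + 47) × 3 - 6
Parentheses first: 5 + 47 = 52
Multiply: 52 × 3 = 156
Subtract: 156 - 6 = 150
150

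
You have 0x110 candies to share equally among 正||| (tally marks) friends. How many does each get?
Convert 0x110 (hexadecimal) → 1×256 + 1×16 = 272 (decimal)
Convert 正||| (tally marks) → 5 + 3 = 8 (decimal)
Compute 272 ÷ 8 = 34
34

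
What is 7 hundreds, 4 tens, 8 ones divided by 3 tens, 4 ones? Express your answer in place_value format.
Convert 7 hundreds, 4 tens, 8 ones (place-value notation) → 7×100 + 4×10 + 8 = 748 (decimal)
Convert 3 tens, 4 ones (place-value notation) → 3×10 + 4 = 34 (decimal)
Compute 748 ÷ 34 = 22
Convert 22 (decimal) → 22 = 2×10 + 2 → 2 tens, 2 ones (place-value notation)
2 tens, 2 ones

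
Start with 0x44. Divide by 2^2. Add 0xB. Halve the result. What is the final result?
Convert 0x44 (hexadecimal) → 4×16 + 4 = 68 (decimal)
Start: 68
Convert 2^2 (power) → 4 (decimal)
68 ÷ 4 = 17
Convert 0xB (hexadecimal) → 11 (decimal)
17 + 11 = 28
28 ÷ 2 = 14
14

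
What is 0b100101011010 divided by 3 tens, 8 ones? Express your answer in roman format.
Convert 0b100101011010 (binary) → 2048 + 256 + 64 + 16 + 8 + 2 = 2394 (decimal)
Convert 3 tens, 8 ones (place-value notation) → 3×10 + 8 = 38 (decimal)
Compute 2394 ÷ 38 = 63
Convert 63 (decimal) → 63 = 50 + 10 + 1 + 1 + 1 → LXIII (Roman numeral)
LXIII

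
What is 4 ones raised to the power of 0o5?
Convert 4 ones (place-value notation) → 4 (decimal)
Convert 0o5 (octal) → 5 (decimal)
Compute 4 ^ 5 = 1024
1024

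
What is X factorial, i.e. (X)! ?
Convert X (Roman numeral) → 10 (decimal)
Compute 10! = 3628800
3628800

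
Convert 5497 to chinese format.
Convert 5497 (decimal) → 5497 = 5×1000 + 4×100 + 9×10 + 7 → 五千四百九十七 (Chinese numeral)
五千四百九十七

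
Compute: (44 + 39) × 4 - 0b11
Convert 0b11 (binary) → 2 + 1 = 3 (decimal)
Expression in decimal: (44 + 39) × 4 - 3
Parentheses first: 44 + 39 = 83
Multiply: 83 × 4 = 332
Subtract: 332 - 3 = 329
329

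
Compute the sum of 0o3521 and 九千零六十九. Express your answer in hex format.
Convert 0o3521 (octal) → 3×512 + 5×64 + 2×8 + 1 = 1873 (decimal)
Convert 九千零六十九 (Chinese numeral) → 9×1000 + 6×10 + 9 = 9069 (decimal)
Compute 1873 + 9069 = 10942
Convert 10942 (decimal) → 10942 = 2×4096 + 10×256 + 11×16 + 14 → 0x2ABE (hexadecimal)
0x2ABE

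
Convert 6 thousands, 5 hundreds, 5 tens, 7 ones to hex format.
Convert 6 thousands, 5 hundreds, 5 tens, 7 ones (place-value notation) → 6×1000 + 5×100 + 5×10 + 7 = 6557 (decimal)
Convert 6557 (decimal) → 6557 = 1×4096 + 9×256 + 9×16 + 13 → 0x199D (hexadecimal)
0x199D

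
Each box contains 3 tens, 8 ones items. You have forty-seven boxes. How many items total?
Convert 3 tens, 8 ones (place-value notation) → 3×10 + 8 = 38 (decimal)
Convert forty-seven (English words) → 47 (decimal)
Compute 38 × 47 = 1786
1786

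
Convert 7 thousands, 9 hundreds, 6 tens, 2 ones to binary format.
Convert 7 thousands, 9 hundreds, 6 tens, 2 ones (place-value notation) → 7×1000 + 9×100 + 6×10 + 2 = 7962 (decimal)
Convert 7962 (decimal) → 7962 = 4096 + 2048 + 1024 + 512 + 256 + 16 + 8 + 2 → 0b1111100011010 (binary)
0b1111100011010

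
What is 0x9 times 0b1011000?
Convert 0x9 (hexadecimal) → 9 (decimal)
Convert 0b1011000 (binary) → 64 + 16 + 8 = 88 (decimal)
Compute 9 × 88 = 792
792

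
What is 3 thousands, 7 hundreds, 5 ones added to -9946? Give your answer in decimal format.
Convert 3 thousands, 7 hundreds, 5 ones (place-value notation) → 3×1000 + 7×100 + 5 = 3705 (decimal)
Compute 3705 + -9946 = -6241
-6241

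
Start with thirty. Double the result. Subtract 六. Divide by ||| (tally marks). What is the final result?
Convert thirty (English words) → 30 (decimal)
Start: 30
30 × 2 = 60
Convert 六 (Chinese numeral) → 6 (decimal)
60 - 6 = 54
Convert ||| (tally marks) → 3 (decimal)
54 ÷ 3 = 18
18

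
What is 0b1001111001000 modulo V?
Convert 0b1001111001000 (binary) → 4096 + 512 + 256 + 128 + 64 + 8 = 5064 (decimal)
Convert V (Roman numeral) → 5 (decimal)
Compute 5064 mod 5 = 4
4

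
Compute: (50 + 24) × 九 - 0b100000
Convert 九 (Chinese numeral) → 9 (decimal)
Convert 0b100000 (binary) → 32 (decimal)
Expression in decimal: (50 + 24) × 9 - 32
Parentheses first: 50 + 24 = 74
Multiply: 74 × 9 = 666
Subtract: 666 - 32 = 634
634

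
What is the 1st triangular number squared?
The 1st triangular number = 1×2/2 = 1
Compute 1² = 1 × 1 = 1
1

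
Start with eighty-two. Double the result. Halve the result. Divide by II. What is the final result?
Convert eighty-two (English words) → 82 (decimal)
Start: 82
82 × 2 = 164
164 ÷ 2 = 82
Convert II (Roman numeral) → 1 + 1 = 2 (decimal)
82 ÷ 2 = 41
41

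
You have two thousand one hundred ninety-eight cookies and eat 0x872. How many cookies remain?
Convert two thousand one hundred ninety-eight (English words) → 2×1000 + 1×100 + 98 = 2198 (decimal)
Convert 0x872 (hexadecimal) → 8×256 + 7×16 + 2 = 2162 (decimal)
Compute 2198 - 2162 = 36
36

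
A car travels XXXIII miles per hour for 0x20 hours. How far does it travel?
Convert XXXIII (Roman numeral) → 10 + 10 + 10 + 1 + 1 + 1 = 33 (decimal)
Convert 0x20 (hexadecimal) → 2×16 = 32 (decimal)
Compute 33 × 32 = 1056
1056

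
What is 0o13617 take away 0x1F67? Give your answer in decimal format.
Convert 0o13617 (octal) → 1×4096 + 3×512 + 6×64 + 1×8 + 7 = 6031 (decimal)
Convert 0x1F67 (hexadecimal) → 1×4096 + 15×256 + 6×16 + 7 = 8039 (decimal)
Compute 6031 - 8039 = -2008
-2008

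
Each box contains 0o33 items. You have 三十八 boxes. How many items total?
Convert 0o33 (octal) → 3×8 + 3 = 27 (decimal)
Convert 三十八 (Chinese numeral) → 3×10 + 8 = 38 (decimal)
Compute 27 × 38 = 1026
1026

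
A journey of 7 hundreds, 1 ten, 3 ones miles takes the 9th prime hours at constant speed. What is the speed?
Convert 7 hundreds, 1 ten, 3 ones (place-value notation) → 7×100 + 1×10 + 3 = 713 (decimal)
Convert the 9th prime (prime index) → 23 (decimal)
Compute 713 ÷ 23 = 31
31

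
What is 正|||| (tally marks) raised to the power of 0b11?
Convert 正|||| (tally marks) → 5 + 4 = 9 (decimal)
Convert 0b11 (binary) → 2 + 1 = 3 (decimal)
Compute 9 ^ 3 = 729
729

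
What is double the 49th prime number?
The 49th prime number = 227
Compute 227 × 2 = 454
454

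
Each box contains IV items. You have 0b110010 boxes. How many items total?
Convert IV (Roman numeral) → 4 (decimal)
Convert 0b110010 (binary) → 32 + 16 + 2 = 50 (decimal)
Compute 4 × 50 = 200
200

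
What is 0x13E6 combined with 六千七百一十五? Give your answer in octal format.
Convert 0x13E6 (hexadecimal) → 1×4096 + 3×256 + 14×16 + 6 = 5094 (decimal)
Convert 六千七百一十五 (Chinese numeral) → 6×1000 + 7×100 + 1×10 + 5 = 6715 (decimal)
Compute 5094 + 6715 = 11809
Convert 11809 (decimal) → 11809 = 2×4096 + 7×512 + 4×8 + 1 → 0o27041 (octal)
0o27041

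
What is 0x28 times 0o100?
Convert 0x28 (hexadecimal) → 2×16 + 8 = 40 (decimal)
Convert 0o100 (octal) → 1×64 = 64 (decimal)
Compute 40 × 64 = 2560
2560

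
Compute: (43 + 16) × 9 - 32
Parentheses first: 43 + 16 = 59
Multiply: 59 × 9 = 531
Subtract: 531 - 32 = 499
499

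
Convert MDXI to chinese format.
Convert MDXI (Roman numeral) → 1000 + 500 + 10 + 1 = 1511 (decimal)
Convert 1511 (decimal) → 1511 = 1×1000 + 5×100 + 1×10 + 1 → 一千五百一十一 (Chinese numeral)
一千五百一十一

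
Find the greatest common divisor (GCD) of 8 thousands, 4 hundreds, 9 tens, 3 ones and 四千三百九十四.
Convert 8 thousands, 4 hundreds, 9 tens, 3 ones (place-value notation) → 8×1000 + 4×100 + 9×10 + 3 = 8493 (decimal)
Convert 四千三百九十四 (Chinese numeral) → 4×1000 + 3×100 + 9×10 + 4 = 4394 (decimal)
Compute gcd(8493, 4394) = 1
1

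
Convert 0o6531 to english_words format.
Convert 0o6531 (octal) → 6×512 + 5×64 + 3×8 + 1 = 3417 (decimal)
Convert 3417 (decimal) → 3417 = 3×1000 + 4×100 + 17 → three thousand four hundred seventeen (English words)
three thousand four hundred seventeen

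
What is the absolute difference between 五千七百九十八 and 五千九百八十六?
Convert 五千七百九十八 (Chinese numeral) → 5×1000 + 7×100 + 9×10 + 8 = 5798 (decimal)
Convert 五千九百八十六 (Chinese numeral) → 5×1000 + 9×100 + 8×10 + 6 = 5986 (decimal)
Compute |5798 - 5986| = 188
188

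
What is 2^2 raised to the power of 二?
Convert 2^2 (power) → 4 (decimal)
Convert 二 (Chinese numeral) → 2 (decimal)
Compute 4 ^ 2 = 16
16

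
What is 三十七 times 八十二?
Convert 三十七 (Chinese numeral) → 3×10 + 7 = 37 (decimal)
Convert 八十二 (Chinese numeral) → 8×10 + 2 = 82 (decimal)
Compute 37 × 82 = 3034
3034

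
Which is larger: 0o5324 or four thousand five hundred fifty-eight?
Convert 0o5324 (octal) → 5×512 + 3×64 + 2×8 + 4 = 2772 (decimal)
Convert four thousand five hundred fifty-eight (English words) → 4×1000 + 5×100 + 58 = 4558 (decimal)
Compare 2772 vs 4558: larger = 4558
4558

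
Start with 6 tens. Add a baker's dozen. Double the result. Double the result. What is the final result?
Convert 6 tens (place-value notation) → 6×10 = 60 (decimal)
Start: 60
Convert a baker's dozen (colloquial) → 13 (decimal)
60 + 13 = 73
73 × 2 = 146
146 × 2 = 292
292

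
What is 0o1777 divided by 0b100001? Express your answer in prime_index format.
Convert 0o1777 (octal) → 1×512 + 7×64 + 7×8 + 7 = 1023 (decimal)
Convert 0b100001 (binary) → 32 + 1 = 33 (decimal)
Compute 1023 ÷ 33 = 31
Convert 31 (decimal) → the 11th prime (prime index)
the 11th prime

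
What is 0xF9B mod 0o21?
Convert 0xF9B (hexadecimal) → 15×256 + 9×16 + 11 = 3995 (decimal)
Convert 0o21 (octal) → 2×8 + 1 = 17 (decimal)
Compute 3995 mod 17 = 0
0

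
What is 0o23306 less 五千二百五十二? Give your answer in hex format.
Convert 0o23306 (octal) → 2×4096 + 3×512 + 3×64 + 6 = 9926 (decimal)
Convert 五千二百五十二 (Chinese numeral) → 5×1000 + 2×100 + 5×10 + 2 = 5252 (decimal)
Compute 9926 - 5252 = 4674
Convert 4674 (decimal) → 4674 = 1×4096 + 2×256 + 4×16 + 2 → 0x1242 (hexadecimal)
0x1242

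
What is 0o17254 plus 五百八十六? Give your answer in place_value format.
Convert 0o17254 (octal) → 1×4096 + 7×512 + 2×64 + 5×8 + 4 = 7852 (decimal)
Convert 五百八十六 (Chinese numeral) → 5×100 + 8×10 + 6 = 586 (decimal)
Compute 7852 + 586 = 8438
Convert 8438 (decimal) → 8438 = 8×1000 + 4×100 + 3×10 + 8 → 8 thousands, 4 hundreds, 3 tens, 8 ones (place-value notation)
8 thousands, 4 hundreds, 3 tens, 8 ones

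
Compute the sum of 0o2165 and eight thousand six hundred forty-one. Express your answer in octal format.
Convert 0o2165 (octal) → 2×512 + 1×64 + 6×8 + 5 = 1141 (decimal)
Convert eight thousand six hundred forty-one (English words) → 8×1000 + 6×100 + 41 = 8641 (decimal)
Compute 1141 + 8641 = 9782
Convert 9782 (decimal) → 9782 = 2×4096 + 3×512 + 6×8 + 6 → 0o23066 (octal)
0o23066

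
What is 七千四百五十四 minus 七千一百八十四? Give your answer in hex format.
Convert 七千四百五十四 (Chinese numeral) → 7×1000 + 4×100 + 5×10 + 4 = 7454 (decimal)
Convert 七千一百八十四 (Chinese numeral) → 7×1000 + 1×100 + 8×10 + 4 = 7184 (decimal)
Compute 7454 - 7184 = 270
Convert 270 (decimal) → 270 = 1×256 + 14 → 0x10E (hexadecimal)
0x10E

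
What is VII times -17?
Convert VII (Roman numeral) → 5 + 1 + 1 = 7 (decimal)
Compute 7 × -17 = -119
-119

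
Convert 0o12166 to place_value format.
Convert 0o12166 (octal) → 1×4096 + 2×512 + 1×64 + 6×8 + 6 = 5238 (decimal)
Convert 5238 (decimal) → 5238 = 5×1000 + 2×100 + 3×10 + 8 → 5 thousands, 2 hundreds, 3 tens, 8 ones (place-value notation)
5 thousands, 2 hundreds, 3 tens, 8 ones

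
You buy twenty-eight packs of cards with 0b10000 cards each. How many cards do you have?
Convert 0b10000 (binary) → 16 (decimal)
Convert twenty-eight (English words) → 28 (decimal)
Compute 16 × 28 = 448
448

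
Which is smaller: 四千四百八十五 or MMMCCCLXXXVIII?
Convert 四千四百八十五 (Chinese numeral) → 4×1000 + 4×100 + 8×10 + 5 = 4485 (decimal)
Convert MMMCCCLXXXVIII (Roman numeral) → 1000 + 1000 + 1000 + 100 + 100 + 100 + 50 + 10 + 10 + 10 + 5 + 1 + 1 + 1 = 3388 (decimal)
Compare 4485 vs 3388: smaller = 3388
3388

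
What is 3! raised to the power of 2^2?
Convert 3! (factorial) → 6 (decimal)
Convert 2^2 (power) → 4 (decimal)
Compute 6 ^ 4 = 1296
1296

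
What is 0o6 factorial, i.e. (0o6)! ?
Convert 0o6 (octal) → 6 (decimal)
Compute 6! = 720
720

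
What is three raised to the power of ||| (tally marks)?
Convert three (English words) → 3 (decimal)
Convert ||| (tally marks) → 3 (decimal)
Compute 3 ^ 3 = 27
27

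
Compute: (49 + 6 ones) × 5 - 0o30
Convert 6 ones (place-value notation) → 6 (decimal)
Convert 0o30 (octal) → 3×8 = 24 (decimal)
Expression in decimal: (49 + 6) × 5 - 24
Parentheses first: 49 + 6 = 55
Multiply: 55 × 5 = 275
Subtract: 275 - 24 = 251
251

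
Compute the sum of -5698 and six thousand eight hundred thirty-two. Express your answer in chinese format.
Convert six thousand eight hundred thirty-two (English words) → 6×1000 + 8×100 + 32 = 6832 (decimal)
Compute -5698 + 6832 = 1134
Convert 1134 (decimal) → 1134 = 1×1000 + 1×100 + 3×10 + 4 → 一千一百三十四 (Chinese numeral)
一千一百三十四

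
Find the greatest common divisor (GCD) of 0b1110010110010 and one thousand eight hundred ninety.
Convert 0b1110010110010 (binary) → 4096 + 2048 + 1024 + 128 + 32 + 16 + 2 = 7346 (decimal)
Convert one thousand eight hundred ninety (English words) → 1×1000 + 8×100 + 90 = 1890 (decimal)
Compute gcd(7346, 1890) = 2
2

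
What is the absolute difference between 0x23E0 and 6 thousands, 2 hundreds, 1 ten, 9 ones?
Convert 0x23E0 (hexadecimal) → 2×4096 + 3×256 + 14×16 = 9184 (decimal)
Convert 6 thousands, 2 hundreds, 1 ten, 9 ones (place-value notation) → 6×1000 + 2×100 + 1×10 + 9 = 6219 (decimal)
Compute |9184 - 6219| = 2965
2965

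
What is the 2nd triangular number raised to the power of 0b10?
Convert the 2nd triangular number (triangular index) → 2×3/2 = 3 (decimal)
Convert 0b10 (binary) → 2 (decimal)
Compute 3 ^ 2 = 9
9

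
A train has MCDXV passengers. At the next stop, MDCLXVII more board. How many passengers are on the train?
Convert MCDXV (Roman numeral) → 1000 + 400 + 10 + 5 = 1415 (decimal)
Convert MDCLXVII (Roman numeral) → 1000 + 500 + 100 + 50 + 10 + 5 + 1 + 1 = 1667 (decimal)
Compute 1415 + 1667 = 3082
3082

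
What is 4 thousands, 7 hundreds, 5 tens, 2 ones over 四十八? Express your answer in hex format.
Convert 4 thousands, 7 hundreds, 5 tens, 2 ones (place-value notation) → 4×1000 + 7×100 + 5×10 + 2 = 4752 (decimal)
Convert 四十八 (Chinese numeral) → 4×10 + 8 = 48 (decimal)
Compute 4752 ÷ 48 = 99
Convert 99 (decimal) → 99 = 6×16 + 3 → 0x63 (hexadecimal)
0x63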